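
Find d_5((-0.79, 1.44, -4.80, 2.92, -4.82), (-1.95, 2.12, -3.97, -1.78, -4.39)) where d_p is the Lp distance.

(Σ|x_i - y_i|^5)^(1/5) = (|-0.79 - (-1.95)|^5 + |1.44 - 2.12|^5 + |-4.8 - (-3.97)|^5 + |2.92 - (-1.78)|^5 + |-4.82 - (-4.39)|^5)^(1/5)
= (1.16^5 + 0.68^5 + 0.83^5 + 4.7^5 + 0.43^5)^(1/5) ≈ (2.1003 + 0.1454 + 0.3939 + 2293.4501 + 0.0147)^(1/5) = (2296.1044)^(1/5) ≈ 4.7011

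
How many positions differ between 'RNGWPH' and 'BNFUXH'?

Differing positions: 1, 3, 4, 5. Hamming distance = 4.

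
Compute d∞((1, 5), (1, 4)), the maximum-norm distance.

max(|x_i - y_i|) = max(|1 - 1|, |5 - 4|) = max(0, 1) = 1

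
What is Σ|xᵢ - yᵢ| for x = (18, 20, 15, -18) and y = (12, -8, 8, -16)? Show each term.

Σ|x_i - y_i| = |18 - 12| + |20 - (-8)| + |15 - 8| + |-18 - (-16)| = 6 + 28 + 7 + 2 = 43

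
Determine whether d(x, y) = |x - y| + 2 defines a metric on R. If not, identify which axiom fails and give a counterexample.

No. d fails identity of indiscernibles (specifically d(x,x) = 0): d(3, 3) = |3 - 3| + 2 = 0 + 2 = 2 ≠ 0.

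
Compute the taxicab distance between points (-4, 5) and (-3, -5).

Σ|x_i - y_i| = |-4 - (-3)| + |5 - (-5)| = 1 + 10 = 11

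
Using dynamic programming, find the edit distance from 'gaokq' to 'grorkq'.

Let D[i][j] be the edit distance between the first i characters of 'gaokq' and the first j characters of 'grorkq', with D[i][0] = i, D[0][j] = j, and D[i][j] = D[i-1][j-1] if the characters match, else 1 + min(D[i-1][j], D[i][j-1], D[i-1][j-1]). Filling the table (rows: prefixes of 'gaokq', columns: prefixes of 'grorkq'):
     ε  g  r  o  r  k  q
  ε  0  1  2  3  4  5  6
  g  1  0  1  2  3  4  5
  a  2  1  1  2  3  4  5
  o  3  2  2  1  2  3  4
  k  4  3  3  2  2  2  3
  q  5  4  4  3  3  3  2
The bottom-right entry gives D[5][6] = 2, so no sequence of fewer than 2 edits works. Backtracking through the table gives one optimal edit sequence (2 edits):
  gaokq → grokq (sub a→r @2)
  grokq → grorkq (ins r @4)
Edit distance = 2.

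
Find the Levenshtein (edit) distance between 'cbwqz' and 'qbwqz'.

Let D[i][j] be the edit distance between the first i characters of 'cbwqz' and the first j characters of 'qbwqz', with D[i][0] = i, D[0][j] = j, and D[i][j] = D[i-1][j-1] if the characters match, else 1 + min(D[i-1][j], D[i][j-1], D[i-1][j-1]). Filling the table (rows: prefixes of 'cbwqz', columns: prefixes of 'qbwqz'):
     ε  q  b  w  q  z
  ε  0  1  2  3  4  5
  c  1  1  2  3  4  5
  b  2  2  1  2  3  4
  w  3  3  2  1  2  3
  q  4  3  3  2  1  2
  z  5  4  4  3  2  1
The bottom-right entry gives D[5][5] = 1, so no sequence of fewer than 1 edit works. Backtracking through the table gives one optimal edit sequence (1 edit):
  cbwqz → qbwqz (sub c→q @1)
Edit distance = 1.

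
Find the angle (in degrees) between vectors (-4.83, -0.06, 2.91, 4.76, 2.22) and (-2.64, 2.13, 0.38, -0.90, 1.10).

With u = (-4.83, -0.06, 2.91, 4.76, 2.22), v = (-2.64, 2.13, 0.38, -0.90, 1.10):
u·v = (-4.83)·(-2.64) + (-0.06)·2.13 + 2.91·0.38 + 4.76·(-0.9) + 2.22·1.1 = 12.7512 + (-0.1278) + 1.1058 + (-4.284) + 2.442 = 11.8872.
|u| = √((-4.83)² + (-0.06)² + 2.91² + 4.76² + 2.22²) = √(23.3289 + 0.0036 + 8.4681 + 22.6576 + 4.9284) = √59.3866, |v| = √((-2.64)² + 2.13² + 0.38² + (-0.9)² + 1.1²) = √(6.9696 + 4.5369 + 0.1444 + 0.81 + 1.21) = √13.6709.
cos θ = (u·v)/(|u||v|) = 11.8872/(√59.3866·√13.6709) ≈ 0.417193
θ = arccos(0.417193) ≈ 65.34°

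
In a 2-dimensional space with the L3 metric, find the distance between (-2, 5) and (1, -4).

(Σ|x_i - y_i|^3)^(1/3) = (|-2 - 1|^3 + |5 - (-4)|^3)^(1/3)
= (3^3 + 9^3)^(1/3) = (27 + 729)^(1/3) = (756)^(1/3) ≈ 9.1098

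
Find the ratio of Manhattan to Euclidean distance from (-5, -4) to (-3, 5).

L1 = |-5 - (-3)| + |-4 - 5| = 2 + 9 = 11
L2 = √(2² + 9²) = √85 ≈ 9.2195
L1 ≥ L2 always (equality iff movement is along one axis); L1 > L2 here.
Ratio L1/L2 = 11/√85 ≈ 1.1931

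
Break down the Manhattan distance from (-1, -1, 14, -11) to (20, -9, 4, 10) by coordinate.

Σ|x_i - y_i| = |-1 - 20| + |-1 - (-9)| + |14 - 4| + |-11 - 10| = 21 + 8 + 10 + 21 = 60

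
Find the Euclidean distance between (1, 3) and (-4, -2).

√(Σ(x_i - y_i)²) = √((1 - (-4))² + (3 - (-2))²)
= √(5² + 5²) = √(25 + 25) = √50 ≈ 7.0711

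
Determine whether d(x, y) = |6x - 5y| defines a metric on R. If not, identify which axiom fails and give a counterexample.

No. d fails symmetry: d(6, 5) = |6·6 - 5·5| = |11| = 11, but d(5, 6) = |6·5 - 5·6| = |0| = 0. Since 11 ≠ 0, d(x,y) ≠ d(y,x) in general.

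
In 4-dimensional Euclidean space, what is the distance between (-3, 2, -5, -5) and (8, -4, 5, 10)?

√(Σ(x_i - y_i)²) = √((-3 - 8)² + (2 - (-4))² + (-5 - 5)² + (-5 - 10)²)
= √((-11)² + 6² + (-10)² + (-15)²) = √(121 + 36 + 100 + 225) = √482 ≈ 21.9545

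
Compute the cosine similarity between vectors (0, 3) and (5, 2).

With u = (0, 3), v = (5, 2):
u·v = 0·5 + 3·2 = 0 + 6 = 6.
|u| = √(0² + 3²) = √9, |v| = √(5² + 2²) = √29, so |u||v| = √(9·29) = √261.
cos θ = (u·v)/(|u||v|) = 6/√261 ≈ 0.3714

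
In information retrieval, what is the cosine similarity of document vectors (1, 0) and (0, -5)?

With u = (1, 0), v = (0, -5):
u·v = 1·0 + 0·(-5) = 0 + 0 = 0.
|u| = √(1² + 0²) = √1, |v| = √(0² + (-5)²) = √25, so |u||v| = √(1·25) = √25 = 5.
cos θ = (u·v)/(|u||v|) = 0/5 = 0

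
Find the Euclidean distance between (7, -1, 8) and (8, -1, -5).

√(Σ(x_i - y_i)²) = √((7 - 8)² + (-1 - (-1))² + (8 - (-5))²)
= √((-1)² + 0² + 13²) = √(1 + 0 + 169) = √170 ≈ 13.0384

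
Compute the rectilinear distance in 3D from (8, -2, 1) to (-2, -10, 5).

Σ|x_i - y_i| = |8 - (-2)| + |-2 - (-10)| + |1 - 5| = 10 + 8 + 4 = 22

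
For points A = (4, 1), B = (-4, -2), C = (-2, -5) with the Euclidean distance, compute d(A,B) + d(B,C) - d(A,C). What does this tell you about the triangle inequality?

d(A,B) = √(8² + 3²) = √73 ≈ 8.544, d(B,C) = √(2² + 3²) = √13 ≈ 3.6056, d(A,C) = √(6² + 6²) = √72 ≈ 8.4853.
d(A,B) + d(B,C) - d(A,C) = 8.544 + 3.6056 - 8.4853 = 12.1496 - 8.4853 = 3.6643 (to 4 decimal places). This is ≥ 0, so the triangle inequality holds for these points.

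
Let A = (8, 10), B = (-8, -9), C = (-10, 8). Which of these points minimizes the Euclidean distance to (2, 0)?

Distances: d(A) ≈ 11.6619, d(B) ≈ 13.4536, d(C) ≈ 14.4222. Nearest: A = (8, 10) with distance 11.6619.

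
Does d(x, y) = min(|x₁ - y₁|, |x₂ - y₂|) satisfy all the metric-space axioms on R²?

No. d fails identity of indiscernibles: take x = (3, 0) and y = (3, 5). Then d(x,y) = min(|3 - 3|, |0 - 5|) = min(0, 5) = 0, yet x ≠ y.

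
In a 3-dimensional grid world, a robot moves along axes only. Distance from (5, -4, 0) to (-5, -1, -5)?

Σ|x_i - y_i| = |5 - (-5)| + |-4 - (-1)| + |0 - (-5)| = 10 + 3 + 5 = 18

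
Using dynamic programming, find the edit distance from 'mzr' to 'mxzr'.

Let D[i][j] be the edit distance between the first i characters of 'mzr' and the first j characters of 'mxzr', with D[i][0] = i, D[0][j] = j, and D[i][j] = D[i-1][j-1] if the characters match, else 1 + min(D[i-1][j], D[i][j-1], D[i-1][j-1]). Filling the table (rows: prefixes of 'mzr', columns: prefixes of 'mxzr'):
     ε  m  x  z  r
  ε  0  1  2  3  4
  m  1  0  1  2  3
  z  2  1  1  1  2
  r  3  2  2  2  1
The bottom-right entry gives D[3][4] = 1, so no sequence of fewer than 1 edit works. Backtracking through the table gives one optimal edit sequence (1 edit):
  mzr → mxzr (ins x @2)
Edit distance = 1.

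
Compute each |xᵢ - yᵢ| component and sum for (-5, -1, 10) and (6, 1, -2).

Σ|x_i - y_i| = |-5 - 6| + |-1 - 1| + |10 - (-2)| = 11 + 2 + 12 = 25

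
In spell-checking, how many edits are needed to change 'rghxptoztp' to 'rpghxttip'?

Let D[i][j] be the edit distance between the first i characters of 'rghxptoztp' and the first j characters of 'rpghxttip', with D[i][0] = i, D[0][j] = j, and D[i][j] = D[i-1][j-1] if the characters match, else 1 + min(D[i-1][j], D[i][j-1], D[i-1][j-1]). Filling the table (rows: prefixes of 'rghxptoztp', columns: prefixes of 'rpghxttip'):
     ε  r  p  g  h  x  t  t  i  p
  ε  0  1  2  3  4  5  6  7  8  9
  r  1  0  1  2  3  4  5  6  7  8
  g  2  1  1  1  2  3  4  5  6  7
  h  3  2  2  2  1  2  3  4  5  6
  x  4  3  3  3  2  1  2  3  4  5
  p  5  4  3  4  3  2  2  3  4  4
  t  6  5  4  4  4  3  2  2  3  4
  o  7  6  5  5  5  4  3  3  3  4
  z  8  7  6  6  6  5  4  4  4  4
  t  9  8  7  7  7  6  5  4  5  5
  p 10  9  8  8  8  7  6  5  5  5
The bottom-right entry gives D[10][9] = 5, so no sequence of fewer than 5 edits works. Backtracking through the table gives one optimal edit sequence (5 edits):
  rghxptoztp → rpghxptoztp (ins p @2)
  rpghxptoztp → rpghxtoztp (del p @6)
  rpghxtoztp → rpghxtztp (del o @7)
  rpghxtztp → rpghxtttp (sub z→t @7)
  rpghxtttp → rpghxttip (sub t→i @8)
Edit distance = 5.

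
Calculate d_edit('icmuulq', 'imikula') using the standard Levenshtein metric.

Let D[i][j] be the edit distance between the first i characters of 'icmuulq' and the first j characters of 'imikula', with D[i][0] = i, D[0][j] = j, and D[i][j] = D[i-1][j-1] if the characters match, else 1 + min(D[i-1][j], D[i][j-1], D[i-1][j-1]). Filling the table (rows: prefixes of 'icmuulq', columns: prefixes of 'imikula'):
     ε  i  m  i  k  u  l  a
  ε  0  1  2  3  4  5  6  7
  i  1  0  1  2  3  4  5  6
  c  2  1  1  2  3  4  5  6
  m  3  2  1  2  3  4  5  6
  u  4  3  2  2  3  3  4  5
  u  5  4  3  3  3  3  4  5
  l  6  5  4  4  4  4  3  4
  q  7  6  5  5  5  5  4  4
The bottom-right entry gives D[7][7] = 4, so no sequence of fewer than 4 edits works. Backtracking through the table gives one optimal edit sequence (4 edits):
  icmuulq → immuulq (sub c→m @2)
  immuulq → imiuulq (sub m→i @3)
  imiuulq → imikulq (sub u→k @4)
  imikulq → imikula (sub q→a @7)
Edit distance = 4.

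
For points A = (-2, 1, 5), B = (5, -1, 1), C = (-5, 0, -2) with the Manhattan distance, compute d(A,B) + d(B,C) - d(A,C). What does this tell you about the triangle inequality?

d(A,B) = 7 + 2 + 4 = 13, d(B,C) = 10 + 1 + 3 = 14, d(A,C) = 3 + 1 + 7 = 11.
d(A,B) + d(B,C) - d(A,C) = 13 + 14 - 11 = 27 - 11 = 16. This is ≥ 0, so the triangle inequality holds for these points.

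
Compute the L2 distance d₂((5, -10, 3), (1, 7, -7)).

√(Σ(x_i - y_i)²) = √((5 - 1)² + (-10 - 7)² + (3 - (-7))²)
= √(4² + (-17)² + 10²) = √(16 + 289 + 100) = √405 ≈ 20.1246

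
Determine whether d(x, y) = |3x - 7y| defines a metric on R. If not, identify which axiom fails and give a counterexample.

No. d fails symmetry: d(8, 6) = |3·8 - 7·6| = |-18| = 18, but d(6, 8) = |3·6 - 7·8| = |-38| = 38. Since 18 ≠ 38, d(x,y) ≠ d(y,x) in general.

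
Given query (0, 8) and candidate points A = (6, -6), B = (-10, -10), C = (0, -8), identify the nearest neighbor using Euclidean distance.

Distances: d(A) ≈ 15.2315, d(B) ≈ 20.5913, d(C) = 16. Nearest: A = (6, -6) with distance 15.2315.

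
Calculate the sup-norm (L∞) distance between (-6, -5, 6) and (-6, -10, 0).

max(|x_i - y_i|) = max(|-6 - (-6)|, |-5 - (-10)|, |6 - 0|) = max(0, 5, 6) = 6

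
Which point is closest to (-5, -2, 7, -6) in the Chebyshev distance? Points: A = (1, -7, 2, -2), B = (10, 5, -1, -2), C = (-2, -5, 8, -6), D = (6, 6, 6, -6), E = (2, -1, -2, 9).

Distances: d(A) = 6, d(B) = 15, d(C) = 3, d(D) = 11, d(E) = 15. Nearest: C = (-2, -5, 8, -6) with distance 3.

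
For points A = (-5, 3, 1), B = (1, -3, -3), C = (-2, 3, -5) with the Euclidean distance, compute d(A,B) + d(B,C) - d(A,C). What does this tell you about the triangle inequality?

d(A,B) = √(6² + 6² + 4²) = √88 ≈ 9.3808, d(B,C) = √(3² + 6² + 2²) = √49 = 7, d(A,C) = √(3² + 0² + 6²) = √45 ≈ 6.7082.
d(A,B) + d(B,C) - d(A,C) = 9.3808 + 7 - 6.7082 = 16.3808 - 6.7082 = 9.6726 (to 4 decimal places). This is ≥ 0, so the triangle inequality holds for these points.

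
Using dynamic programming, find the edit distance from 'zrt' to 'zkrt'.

Let D[i][j] be the edit distance between the first i characters of 'zrt' and the first j characters of 'zkrt', with D[i][0] = i, D[0][j] = j, and D[i][j] = D[i-1][j-1] if the characters match, else 1 + min(D[i-1][j], D[i][j-1], D[i-1][j-1]). Filling the table (rows: prefixes of 'zrt', columns: prefixes of 'zkrt'):
     ε  z  k  r  t
  ε  0  1  2  3  4
  z  1  0  1  2  3
  r  2  1  1  1  2
  t  3  2  2  2  1
The bottom-right entry gives D[3][4] = 1, so no sequence of fewer than 1 edit works. Backtracking through the table gives one optimal edit sequence (1 edit):
  zrt → zkrt (ins k @2)
Edit distance = 1.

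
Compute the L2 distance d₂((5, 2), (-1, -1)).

√(Σ(x_i - y_i)²) = √((5 - (-1))² + (2 - (-1))²)
= √(6² + 3²) = √(36 + 9) = √45 ≈ 6.7082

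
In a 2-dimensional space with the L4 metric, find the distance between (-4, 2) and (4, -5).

(Σ|x_i - y_i|^4)^(1/4) = (|-4 - 4|^4 + |2 - (-5)|^4)^(1/4)
= (8^4 + 7^4)^(1/4) = (4096 + 2401)^(1/4) = (6497)^(1/4) ≈ 8.978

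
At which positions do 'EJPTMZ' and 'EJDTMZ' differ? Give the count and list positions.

Differing positions: 3. Hamming distance = 1.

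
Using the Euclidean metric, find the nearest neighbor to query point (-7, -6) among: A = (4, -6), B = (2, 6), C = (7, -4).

Distances: d(A) = 11, d(B) = 15, d(C) ≈ 14.1421. Nearest: A = (4, -6) with distance 11.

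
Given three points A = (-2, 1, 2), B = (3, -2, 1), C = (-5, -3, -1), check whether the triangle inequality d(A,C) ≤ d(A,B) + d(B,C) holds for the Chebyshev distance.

d(A,B) = max(5, 3, 1) = 5, d(B,C) = max(8, 1, 2) = 8, d(A,C) = max(3, 4, 3) = 4.
d(A,C) = 4 ≤ 5 + 8 = 13. Triangle inequality is satisfied.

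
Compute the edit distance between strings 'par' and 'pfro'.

Let D[i][j] be the edit distance between the first i characters of 'par' and the first j characters of 'pfro', with D[i][0] = i, D[0][j] = j, and D[i][j] = D[i-1][j-1] if the characters match, else 1 + min(D[i-1][j], D[i][j-1], D[i-1][j-1]). Filling the table (rows: prefixes of 'par', columns: prefixes of 'pfro'):
     ε  p  f  r  o
  ε  0  1  2  3  4
  p  1  0  1  2  3
  a  2  1  1  2  3
  r  3  2  2  1  2
The bottom-right entry gives D[3][4] = 2, so no sequence of fewer than 2 edits works. Backtracking through the table gives one optimal edit sequence (2 edits):
  par → pfr (sub a→f @2)
  pfr → pfro (ins o @4)
Edit distance = 2.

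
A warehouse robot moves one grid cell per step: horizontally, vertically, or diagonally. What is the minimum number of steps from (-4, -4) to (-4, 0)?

max(|x_i - y_i|) = max(|-4 - (-4)|, |-4 - 0|) = max(0, 4) = 4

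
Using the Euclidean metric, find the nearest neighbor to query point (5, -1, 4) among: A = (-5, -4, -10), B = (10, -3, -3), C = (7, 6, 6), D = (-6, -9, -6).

Distances: d(A) ≈ 17.4642, d(B) ≈ 8.8318, d(C) ≈ 7.5498, d(D) ≈ 16.8819. Nearest: C = (7, 6, 6) with distance 7.5498.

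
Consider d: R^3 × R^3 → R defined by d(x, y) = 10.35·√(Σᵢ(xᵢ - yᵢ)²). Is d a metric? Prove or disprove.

Yes. The L2 (Euclidean) norm induces a metric on R^3, and multiplying a metric by a positive constant 10.35 > 0 preserves all four axioms: non-negativity (10.35·||x-y|| ≥ 0), identity (10.35·||x-y|| = 0 ⟺ ||x-y|| = 0 ⟺ x = y), symmetry (||x-y|| = ||y-x||), and the triangle inequality (10.35·||x-z|| ≤ 10.35·||x-y|| + 10.35·||y-z||). So d is a metric.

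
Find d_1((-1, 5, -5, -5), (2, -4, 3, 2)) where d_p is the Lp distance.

Σ|x_i - y_i| = |-1 - 2| + |5 - (-4)| + |-5 - 3| + |-5 - 2| = 3 + 9 + 8 + 7 = 27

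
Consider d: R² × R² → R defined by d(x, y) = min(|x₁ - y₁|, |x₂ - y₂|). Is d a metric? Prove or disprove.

No. d fails identity of indiscernibles: take x = (3, 0) and y = (3, 1). Then d(x,y) = min(|3 - 3|, |0 - 1|) = min(0, 1) = 0, yet x ≠ y.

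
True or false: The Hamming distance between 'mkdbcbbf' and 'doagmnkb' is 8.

Differing positions: 1, 2, 3, 4, 5, 6, 7, 8. Hamming distance = 8, so the claim is true.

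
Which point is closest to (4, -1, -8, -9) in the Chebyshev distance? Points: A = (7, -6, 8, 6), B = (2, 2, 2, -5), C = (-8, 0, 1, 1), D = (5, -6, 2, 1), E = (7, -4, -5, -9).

Distances: d(A) = 16, d(B) = 10, d(C) = 12, d(D) = 10, d(E) = 3. Nearest: E = (7, -4, -5, -9) with distance 3.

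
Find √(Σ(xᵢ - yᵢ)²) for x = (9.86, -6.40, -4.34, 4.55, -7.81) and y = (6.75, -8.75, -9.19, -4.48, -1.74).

√(Σ(x_i - y_i)²) = √((9.86 - 6.75)² + (-6.4 - (-8.75))² + (-4.34 - (-9.19))² + (4.55 - (-4.48))² + (-7.81 - (-1.74))²)
= √(3.11² + 2.35² + 4.85² + 9.03² + (-6.07)²) = √(9.6721 + 5.5225 + 23.5225 + 81.5409 + 36.8449) = √157.1029 ≈ 12.5341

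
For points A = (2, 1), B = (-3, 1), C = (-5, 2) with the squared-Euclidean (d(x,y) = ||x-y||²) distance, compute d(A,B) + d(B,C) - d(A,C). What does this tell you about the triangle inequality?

d(A,B) = 5² + 0² = 25, d(B,C) = 2² + 1² = 5, d(A,C) = 7² + 1² = 50.
d(A,B) + d(B,C) - d(A,C) = 25 + 5 - 50 = 30 - 50 = -20. This is < 0, so the triangle inequality FAILS for these points (squared-Euclidean is not a metric).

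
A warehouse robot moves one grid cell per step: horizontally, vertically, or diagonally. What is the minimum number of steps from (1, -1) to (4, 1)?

max(|x_i - y_i|) = max(|1 - 4|, |-1 - 1|) = max(3, 2) = 3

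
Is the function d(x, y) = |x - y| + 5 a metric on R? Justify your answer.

No. d fails identity of indiscernibles (specifically d(x,x) = 0): d(8, 8) = |8 - 8| + 5 = 0 + 5 = 5 ≠ 0.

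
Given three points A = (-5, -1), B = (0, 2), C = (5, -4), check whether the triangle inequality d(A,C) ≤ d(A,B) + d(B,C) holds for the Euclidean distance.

d(A,B) = √(5² + 3²) = √34 ≈ 5.831, d(B,C) = √(5² + 6²) = √61 ≈ 7.8102, d(A,C) = √(10² + 3²) = √109 ≈ 10.4403.
d(A,C) ≈ 10.4403 ≤ 5.831 + 7.8102 = 13.6412. Triangle inequality is satisfied.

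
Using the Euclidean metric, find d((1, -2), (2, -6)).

√(Σ(x_i - y_i)²) = √((1 - 2)² + (-2 - (-6))²)
= √((-1)² + 4²) = √(1 + 16) = √17 ≈ 4.1231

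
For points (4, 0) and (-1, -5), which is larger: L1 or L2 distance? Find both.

L1 = |4 - (-1)| + |0 - (-5)| = 5 + 5 = 10
L2 = √(5² + 5²) = √50 ≈ 7.0711
L1 ≥ L2 always (equality iff movement is along one axis); L1 > L2 here.
Ratio L1/L2 = 10/√50 ≈ 1.4142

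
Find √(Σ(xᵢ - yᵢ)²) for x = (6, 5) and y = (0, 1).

√(Σ(x_i - y_i)²) = √((6 - 0)² + (5 - 1)²)
= √(6² + 4²) = √(36 + 16) = √52 ≈ 7.2111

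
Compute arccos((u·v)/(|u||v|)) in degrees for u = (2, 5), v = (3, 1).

With u = (2, 5), v = (3, 1):
u·v = 2·3 + 5·1 = 6 + 5 = 11.
|u| = √(2² + 5²) = √29, |v| = √(3² + 1²) = √10, so |u||v| = √(29·10) = √290.
cos θ = (u·v)/(|u||v|) = 11/√290 ≈ 0.645942
θ = arccos(0.645942) ≈ 49.76°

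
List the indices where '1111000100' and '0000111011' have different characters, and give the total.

Differing positions: 1, 2, 3, 4, 5, 6, 7, 8, 9, 10. Hamming distance = 10.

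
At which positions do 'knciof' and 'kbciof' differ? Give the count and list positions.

Differing positions: 2. Hamming distance = 1.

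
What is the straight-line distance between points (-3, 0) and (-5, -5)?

√(Σ(x_i - y_i)²) = √((-3 - (-5))² + (0 - (-5))²)
= √(2² + 5²) = √(4 + 25) = √29 ≈ 5.3852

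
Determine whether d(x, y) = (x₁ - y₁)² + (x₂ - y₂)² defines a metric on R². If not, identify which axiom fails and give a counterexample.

No. The squared Euclidean distance fails the triangle inequality. Counterexample: x = (0, 0), y = (2, 1), z = (4, 2). d(x,z) = 4² + 2² = 20, but d(x,y) + d(y,z) = (2² + 1²) + (2² + 1²) = 5 + 5 = 10. Since 20 > 10, the triangle inequality is violated. (Note: √d, the ordinary Euclidean distance, IS a metric.)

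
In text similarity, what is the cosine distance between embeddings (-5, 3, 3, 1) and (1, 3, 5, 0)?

With u = (-5, 3, 3, 1), v = (1, 3, 5, 0):
u·v = (-5)·1 + 3·3 + 3·5 + 1·0 = (-5) + 9 + 15 + 0 = 19.
|u| = √((-5)² + 3² + 3² + 1²) = √44, |v| = √(1² + 3² + 5² + 0²) = √35, so |u||v| = √(44·35) = √1540.
cos θ = (u·v)/(|u||v|) = 19/√1540 ≈ 0.4842
Cosine distance = 1 - cos θ ≈ 1 - 0.4842 = 0.5158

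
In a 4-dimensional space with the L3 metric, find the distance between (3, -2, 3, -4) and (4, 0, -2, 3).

(Σ|x_i - y_i|^3)^(1/3) = (|3 - 4|^3 + |-2 - 0|^3 + |3 - (-2)|^3 + |-4 - 3|^3)^(1/3)
= (1^3 + 2^3 + 5^3 + 7^3)^(1/3) = (1 + 8 + 125 + 343)^(1/3) = (477)^(1/3) ≈ 7.8134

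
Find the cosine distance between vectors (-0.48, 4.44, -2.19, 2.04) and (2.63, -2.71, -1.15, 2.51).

With u = (-0.48, 4.44, -2.19, 2.04), v = (2.63, -2.71, -1.15, 2.51):
u·v = (-0.48)·2.63 + 4.44·(-2.71) + (-2.19)·(-1.15) + 2.04·2.51 = (-1.2624) + (-12.0324) + 2.5185 + 5.1204 = -5.6559.
|u| = √((-0.48)² + 4.44² + (-2.19)² + 2.04²) = √(0.2304 + 19.7136 + 4.7961 + 4.1616) = √28.9017, |v| = √(2.63² + (-2.71)² + (-1.15)² + 2.51²) = √(6.9169 + 7.3441 + 1.3225 + 6.3001) = √21.8836.
cos θ = (u·v)/(|u||v|) = -5.6559/(√28.9017·√21.8836) ≈ -0.2249
Cosine distance = 1 - cos θ ≈ 1 - (-0.2249) = 1.2249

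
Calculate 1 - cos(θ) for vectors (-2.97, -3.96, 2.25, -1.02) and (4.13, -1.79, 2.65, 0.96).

With u = (-2.97, -3.96, 2.25, -1.02), v = (4.13, -1.79, 2.65, 0.96):
u·v = (-2.97)·4.13 + (-3.96)·(-1.79) + 2.25·2.65 + (-1.02)·0.96 = (-12.2661) + 7.0884 + 5.9625 + (-0.9792) = -0.1944.
|u| = √((-2.97)² + (-3.96)² + 2.25² + (-1.02)²) = √(8.8209 + 15.6816 + 5.0625 + 1.0404) = √30.6054, |v| = √(4.13² + (-1.79)² + 2.65² + 0.96²) = √(17.0569 + 3.2041 + 7.0225 + 0.9216) = √28.2051.
cos θ = (u·v)/(|u||v|) = -0.1944/(√30.6054·√28.2051) ≈ -0.0066
Cosine distance = 1 - cos θ ≈ 1 - (-0.0066) = 1.0066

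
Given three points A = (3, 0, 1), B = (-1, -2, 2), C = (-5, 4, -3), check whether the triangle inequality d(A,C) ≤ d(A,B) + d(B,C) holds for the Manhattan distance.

d(A,B) = 4 + 2 + 1 = 7, d(B,C) = 4 + 6 + 5 = 15, d(A,C) = 8 + 4 + 4 = 16.
d(A,C) = 16 ≤ 7 + 15 = 22. Triangle inequality is satisfied.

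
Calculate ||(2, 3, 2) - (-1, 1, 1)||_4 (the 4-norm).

(Σ|x_i - y_i|^4)^(1/4) = (|2 - (-1)|^4 + |3 - 1|^4 + |2 - 1|^4)^(1/4)
= (3^4 + 2^4 + 1^4)^(1/4) = (81 + 16 + 1)^(1/4) = (98)^(1/4) ≈ 3.1463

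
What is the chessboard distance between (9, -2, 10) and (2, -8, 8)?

max(|x_i - y_i|) = max(|9 - 2|, |-2 - (-8)|, |10 - 8|) = max(7, 6, 2) = 7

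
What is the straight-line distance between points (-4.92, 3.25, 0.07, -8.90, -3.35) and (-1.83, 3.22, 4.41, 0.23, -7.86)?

√(Σ(x_i - y_i)²) = √((-4.92 - (-1.83))² + (3.25 - 3.22)² + (0.07 - 4.41)² + (-8.9 - 0.23)² + (-3.35 - (-7.86))²)
= √((-3.09)² + 0.03² + (-4.34)² + (-9.13)² + 4.51²) = √(9.5481 + 0.0009 + 18.8356 + 83.3569 + 20.3401) = √132.0816 ≈ 11.4927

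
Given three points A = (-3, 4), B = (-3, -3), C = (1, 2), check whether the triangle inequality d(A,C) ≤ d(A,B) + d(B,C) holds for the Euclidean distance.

d(A,B) = √(0² + 7²) = √49 = 7, d(B,C) = √(4² + 5²) = √41 ≈ 6.4031, d(A,C) = √(4² + 2²) = √20 ≈ 4.4721.
d(A,C) ≈ 4.4721 ≤ 7 + 6.4031 = 13.4031. Triangle inequality is satisfied.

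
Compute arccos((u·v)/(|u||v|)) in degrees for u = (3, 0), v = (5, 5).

With u = (3, 0), v = (5, 5):
u·v = 3·5 + 0·5 = 15 + 0 = 15.
|u| = √(3² + 0²) = √9, |v| = √(5² + 5²) = √50, so |u||v| = √(9·50) = √450.
cos θ = (u·v)/(|u||v|) = 15/√450 ≈ 0.707107
θ = arccos(0.707107) ≈ 45°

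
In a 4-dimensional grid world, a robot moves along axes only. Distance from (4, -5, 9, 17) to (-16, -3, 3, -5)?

Σ|x_i - y_i| = |4 - (-16)| + |-5 - (-3)| + |9 - 3| + |17 - (-5)| = 20 + 2 + 6 + 22 = 50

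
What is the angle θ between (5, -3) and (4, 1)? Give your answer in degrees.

With u = (5, -3), v = (4, 1):
u·v = 5·4 + (-3)·1 = 20 + (-3) = 17.
|u| = √(5² + (-3)²) = √34, |v| = √(4² + 1²) = √17, so |u||v| = √(34·17) = √578.
cos θ = (u·v)/(|u||v|) = 17/√578 ≈ 0.707107
θ = arccos(0.707107) ≈ 45°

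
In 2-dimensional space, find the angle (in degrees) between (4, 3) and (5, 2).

With u = (4, 3), v = (5, 2):
u·v = 4·5 + 3·2 = 20 + 6 = 26.
|u| = √(4² + 3²) = √25, |v| = √(5² + 2²) = √29, so |u||v| = √(25·29) = √725.
cos θ = (u·v)/(|u||v|) = 26/√725 ≈ 0.965616
θ = arccos(0.965616) ≈ 15.07°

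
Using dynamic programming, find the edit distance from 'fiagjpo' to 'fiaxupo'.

Let D[i][j] be the edit distance between the first i characters of 'fiagjpo' and the first j characters of 'fiaxupo', with D[i][0] = i, D[0][j] = j, and D[i][j] = D[i-1][j-1] if the characters match, else 1 + min(D[i-1][j], D[i][j-1], D[i-1][j-1]). Filling the table (rows: prefixes of 'fiagjpo', columns: prefixes of 'fiaxupo'):
     ε  f  i  a  x  u  p  o
  ε  0  1  2  3  4  5  6  7
  f  1  0  1  2  3  4  5  6
  i  2  1  0  1  2  3  4  5
  a  3  2  1  0  1  2  3  4
  g  4  3  2  1  1  2  3  4
  j  5  4  3  2  2  2  3  4
  p  6  5  4  3  3  3  2  3
  o  7  6  5  4  4  4  3  2
The bottom-right entry gives D[7][7] = 2, so no sequence of fewer than 2 edits works. Backtracking through the table gives one optimal edit sequence (2 edits):
  fiagjpo → fiaxjpo (sub g→x @4)
  fiaxjpo → fiaxupo (sub j→u @5)
Edit distance = 2.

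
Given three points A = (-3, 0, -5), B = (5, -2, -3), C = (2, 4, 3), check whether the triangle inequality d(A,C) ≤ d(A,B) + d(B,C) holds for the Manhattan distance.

d(A,B) = 8 + 2 + 2 = 12, d(B,C) = 3 + 6 + 6 = 15, d(A,C) = 5 + 4 + 8 = 17.
d(A,C) = 17 ≤ 12 + 15 = 27. Triangle inequality is satisfied.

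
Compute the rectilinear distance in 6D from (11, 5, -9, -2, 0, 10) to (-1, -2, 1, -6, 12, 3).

Σ|x_i - y_i| = |11 - (-1)| + |5 - (-2)| + |-9 - 1| + |-2 - (-6)| + |0 - 12| + |10 - 3| = 12 + 7 + 10 + 4 + 12 + 7 = 52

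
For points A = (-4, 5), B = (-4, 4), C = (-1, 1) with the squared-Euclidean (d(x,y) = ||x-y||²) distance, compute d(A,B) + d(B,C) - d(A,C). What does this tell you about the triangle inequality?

d(A,B) = 0² + 1² = 1, d(B,C) = 3² + 3² = 18, d(A,C) = 3² + 4² = 25.
d(A,B) + d(B,C) - d(A,C) = 1 + 18 - 25 = 19 - 25 = -6. This is < 0, so the triangle inequality FAILS for these points (squared-Euclidean is not a metric).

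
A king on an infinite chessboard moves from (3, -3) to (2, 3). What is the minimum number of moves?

max(|x_i - y_i|) = max(|3 - 2|, |-3 - 3|) = max(1, 6) = 6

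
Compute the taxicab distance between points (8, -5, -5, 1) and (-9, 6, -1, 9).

Σ|x_i - y_i| = |8 - (-9)| + |-5 - 6| + |-5 - (-1)| + |1 - 9| = 17 + 11 + 4 + 8 = 40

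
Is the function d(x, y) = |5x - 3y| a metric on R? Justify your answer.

No. d fails symmetry: d(1, 6) = |5·1 - 3·6| = |-13| = 13, but d(6, 1) = |5·6 - 3·1| = |27| = 27. Since 13 ≠ 27, d(x,y) ≠ d(y,x) in general.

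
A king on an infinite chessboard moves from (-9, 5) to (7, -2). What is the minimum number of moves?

max(|x_i - y_i|) = max(|-9 - 7|, |5 - (-2)|) = max(16, 7) = 16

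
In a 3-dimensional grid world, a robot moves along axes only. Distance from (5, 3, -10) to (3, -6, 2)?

Σ|x_i - y_i| = |5 - 3| + |3 - (-6)| + |-10 - 2| = 2 + 9 + 12 = 23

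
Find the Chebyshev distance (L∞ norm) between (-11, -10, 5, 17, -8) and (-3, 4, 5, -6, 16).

max(|x_i - y_i|) = max(|-11 - (-3)|, |-10 - 4|, |5 - 5|, |17 - (-6)|, |-8 - 16|) = max(8, 14, 0, 23, 24) = 24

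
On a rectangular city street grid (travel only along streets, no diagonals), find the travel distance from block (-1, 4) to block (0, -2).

Σ|x_i - y_i| = |-1 - 0| + |4 - (-2)| = 1 + 6 = 7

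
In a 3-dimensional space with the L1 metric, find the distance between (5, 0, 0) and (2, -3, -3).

Σ|x_i - y_i| = |5 - 2| + |0 - (-3)| + |0 - (-3)| = 3 + 3 + 3 = 9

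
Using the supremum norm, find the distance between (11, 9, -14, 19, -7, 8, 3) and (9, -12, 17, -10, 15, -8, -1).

max(|x_i - y_i|) = max(|11 - 9|, |9 - (-12)|, |-14 - 17|, |19 - (-10)|, |-7 - 15|, |8 - (-8)|, |3 - (-1)|) = max(2, 21, 31, 29, 22, 16, 4) = 31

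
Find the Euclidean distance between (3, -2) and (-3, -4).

√(Σ(x_i - y_i)²) = √((3 - (-3))² + (-2 - (-4))²)
= √(6² + 2²) = √(36 + 4) = √40 ≈ 6.3246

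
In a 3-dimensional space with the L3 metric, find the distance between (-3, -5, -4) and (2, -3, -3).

(Σ|x_i - y_i|^3)^(1/3) = (|-3 - 2|^3 + |-5 - (-3)|^3 + |-4 - (-3)|^3)^(1/3)
= (5^3 + 2^3 + 1^3)^(1/3) = (125 + 8 + 1)^(1/3) = (134)^(1/3) ≈ 5.1172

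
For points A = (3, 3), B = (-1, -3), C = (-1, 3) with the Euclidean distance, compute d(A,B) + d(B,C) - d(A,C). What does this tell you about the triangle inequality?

d(A,B) = √(4² + 6²) = √52 ≈ 7.2111, d(B,C) = √(0² + 6²) = √36 = 6, d(A,C) = √(4² + 0²) = √16 = 4.
d(A,B) + d(B,C) - d(A,C) = 7.2111 + 6 - 4 = 13.2111 - 4 = 9.2111 (to 4 decimal places). This is ≥ 0, so the triangle inequality holds for these points.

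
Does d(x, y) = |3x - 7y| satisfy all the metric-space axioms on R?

No. d fails symmetry: d(9, 3) = |3·9 - 7·3| = |6| = 6, but d(3, 9) = |3·3 - 7·9| = |-54| = 54. Since 6 ≠ 54, d(x,y) ≠ d(y,x) in general.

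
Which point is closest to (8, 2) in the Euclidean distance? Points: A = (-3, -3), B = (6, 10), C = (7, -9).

Distances: d(A) ≈ 12.083, d(B) ≈ 8.2462, d(C) ≈ 11.0454. Nearest: B = (6, 10) with distance 8.2462.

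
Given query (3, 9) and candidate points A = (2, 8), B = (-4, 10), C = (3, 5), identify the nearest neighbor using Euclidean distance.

Distances: d(A) ≈ 1.4142, d(B) ≈ 7.0711, d(C) = 4. Nearest: A = (2, 8) with distance 1.4142.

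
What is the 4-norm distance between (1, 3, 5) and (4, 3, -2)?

(Σ|x_i - y_i|^4)^(1/4) = (|1 - 4|^4 + |3 - 3|^4 + |5 - (-2)|^4)^(1/4)
= (3^4 + 0^4 + 7^4)^(1/4) = (81 + 0 + 2401)^(1/4) = (2482)^(1/4) ≈ 7.0583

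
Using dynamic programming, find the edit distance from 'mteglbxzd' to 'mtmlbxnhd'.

Let D[i][j] be the edit distance between the first i characters of 'mteglbxzd' and the first j characters of 'mtmlbxnhd', with D[i][0] = i, D[0][j] = j, and D[i][j] = D[i-1][j-1] if the characters match, else 1 + min(D[i-1][j], D[i][j-1], D[i-1][j-1]). Filling the table (rows: prefixes of 'mteglbxzd', columns: prefixes of 'mtmlbxnhd'):
     ε  m  t  m  l  b  x  n  h  d
  ε  0  1  2  3  4  5  6  7  8  9
  m  1  0  1  2  3  4  5  6  7  8
  t  2  1  0  1  2  3  4  5  6  7
  e  3  2  1  1  2  3  4  5  6  7
  g  4  3  2  2  2  3  4  5  6  7
  l  5  4  3  3  2  3  4  5  6  7
  b  6  5  4  4  3  2  3  4  5  6
  x  7  6  5  5  4  3  2  3  4  5
  z  8  7  6  6  5  4  3  3  4  5
  d  9  8  7  7  6  5  4  4  4  4
The bottom-right entry gives D[9][9] = 4, so no sequence of fewer than 4 edits works. Backtracking through the table gives one optimal edit sequence (4 edits):
  mteglbxzd → mtglbxzd (del e @3)
  mtglbxzd → mtmlbxzd (sub g→m @3)
  mtmlbxzd → mtmlbxnzd (ins n @7)
  mtmlbxnzd → mtmlbxnhd (sub z→h @8)
Edit distance = 4.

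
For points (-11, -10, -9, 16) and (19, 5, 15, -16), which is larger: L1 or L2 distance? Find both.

L1 = |-11 - 19| + |-10 - 5| + |-9 - 15| + |16 - (-16)| = 30 + 15 + 24 + 32 = 101
L2 = √(30² + 15² + 24² + 32²) = √2725 ≈ 52.2015
L1 ≥ L2 always (equality iff movement is along one axis); L1 > L2 here.
Ratio L1/L2 = 101/√2725 ≈ 1.9348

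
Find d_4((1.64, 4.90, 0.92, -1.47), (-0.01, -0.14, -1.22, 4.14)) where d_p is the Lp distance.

(Σ|x_i - y_i|^4)^(1/4) = (|1.64 - (-0.01)|^4 + |4.9 - (-0.14)|^4 + |0.92 - (-1.22)|^4 + |-1.47 - 4.14|^4)^(1/4)
= (1.65^4 + 5.04^4 + 2.14^4 + 5.61^4)^(1/4) ≈ (7.412 + 645.2413 + 20.9727 + 990.4931)^(1/4) = (1664.1191)^(1/4) ≈ 6.387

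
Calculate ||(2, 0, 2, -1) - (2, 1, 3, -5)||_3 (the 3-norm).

(Σ|x_i - y_i|^3)^(1/3) = (|2 - 2|^3 + |0 - 1|^3 + |2 - 3|^3 + |-1 - (-5)|^3)^(1/3)
= (0^3 + 1^3 + 1^3 + 4^3)^(1/3) = (0 + 1 + 1 + 64)^(1/3) = (66)^(1/3) ≈ 4.0412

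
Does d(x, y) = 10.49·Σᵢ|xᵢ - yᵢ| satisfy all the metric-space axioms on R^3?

Yes. The L1 (Manhattan) norm induces a metric on R^3, and multiplying a metric by a positive constant 10.49 > 0 preserves all four axioms: non-negativity (10.49·||x-y|| ≥ 0), identity (10.49·||x-y|| = 0 ⟺ ||x-y|| = 0 ⟺ x = y), symmetry (||x-y|| = ||y-x||), and the triangle inequality (10.49·||x-z|| ≤ 10.49·||x-y|| + 10.49·||y-z||). So d is a metric.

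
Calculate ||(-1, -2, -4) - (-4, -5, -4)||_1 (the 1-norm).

Σ|x_i - y_i| = |-1 - (-4)| + |-2 - (-5)| + |-4 - (-4)| = 3 + 3 + 0 = 6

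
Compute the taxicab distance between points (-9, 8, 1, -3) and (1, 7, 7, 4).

Σ|x_i - y_i| = |-9 - 1| + |8 - 7| + |1 - 7| + |-3 - 4| = 10 + 1 + 6 + 7 = 24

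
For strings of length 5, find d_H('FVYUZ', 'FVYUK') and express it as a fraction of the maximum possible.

Differing positions: 5. Hamming distance = 1. The maximum possible Hamming distance for length-5 strings is 5, so d_H/5 = 1/5 = 0.2.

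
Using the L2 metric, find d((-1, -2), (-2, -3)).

√(Σ(x_i - y_i)²) = √((-1 - (-2))² + (-2 - (-3))²)
= √(1² + 1²) = √(1 + 1) = √2 ≈ 1.4142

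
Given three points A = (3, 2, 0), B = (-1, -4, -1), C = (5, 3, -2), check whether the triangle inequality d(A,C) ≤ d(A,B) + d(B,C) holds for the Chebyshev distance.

d(A,B) = max(4, 6, 1) = 6, d(B,C) = max(6, 7, 1) = 7, d(A,C) = max(2, 1, 2) = 2.
d(A,C) = 2 ≤ 6 + 7 = 13. Triangle inequality is satisfied.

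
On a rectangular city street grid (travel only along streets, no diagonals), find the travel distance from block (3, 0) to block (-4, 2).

Σ|x_i - y_i| = |3 - (-4)| + |0 - 2| = 7 + 2 = 9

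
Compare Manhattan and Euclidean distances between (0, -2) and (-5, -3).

L1 = |0 - (-5)| + |-2 - (-3)| = 5 + 1 = 6
L2 = √(5² + 1²) = √26 ≈ 5.099
L1 ≥ L2 always (equality iff movement is along one axis); L1 > L2 here.
Ratio L1/L2 = 6/√26 ≈ 1.1767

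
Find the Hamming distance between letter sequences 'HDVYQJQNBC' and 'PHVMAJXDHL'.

Differing positions: 1, 2, 4, 5, 7, 8, 9, 10. Hamming distance = 8.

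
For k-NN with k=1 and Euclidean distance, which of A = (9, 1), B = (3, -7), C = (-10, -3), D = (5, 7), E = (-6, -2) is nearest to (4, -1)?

Distances: d(A) ≈ 5.3852, d(B) ≈ 6.0828, d(C) ≈ 14.1421, d(D) ≈ 8.0623, d(E) ≈ 10.0499. Nearest: A = (9, 1) with distance 5.3852.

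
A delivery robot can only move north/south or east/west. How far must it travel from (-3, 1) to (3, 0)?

Σ|x_i - y_i| = |-3 - 3| + |1 - 0| = 6 + 1 = 7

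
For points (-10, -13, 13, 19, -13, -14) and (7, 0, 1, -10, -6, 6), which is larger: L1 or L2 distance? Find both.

L1 = |-10 - 7| + |-13 - 0| + |13 - 1| + |19 - (-10)| + |-13 - (-6)| + |-14 - 6| = 17 + 13 + 12 + 29 + 7 + 20 = 98
L2 = √(17² + 13² + 12² + 29² + 7² + 20²) = √1892 ≈ 43.4971
L1 ≥ L2 always (equality iff movement is along one axis); L1 > L2 here.
Ratio L1/L2 = 98/√1892 ≈ 2.253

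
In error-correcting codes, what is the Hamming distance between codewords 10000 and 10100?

Differing positions: 3. Hamming distance = 1.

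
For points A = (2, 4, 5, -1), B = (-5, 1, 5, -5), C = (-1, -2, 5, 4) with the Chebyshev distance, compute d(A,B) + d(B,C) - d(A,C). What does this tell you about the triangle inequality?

d(A,B) = max(7, 3, 0, 4) = 7, d(B,C) = max(4, 3, 0, 9) = 9, d(A,C) = max(3, 6, 0, 5) = 6.
d(A,B) + d(B,C) - d(A,C) = 7 + 9 - 6 = 16 - 6 = 10. This is ≥ 0, so the triangle inequality holds for these points.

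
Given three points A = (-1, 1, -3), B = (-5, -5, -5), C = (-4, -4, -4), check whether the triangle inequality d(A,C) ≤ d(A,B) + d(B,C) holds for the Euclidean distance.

d(A,B) = √(4² + 6² + 2²) = √56 ≈ 7.4833, d(B,C) = √(1² + 1² + 1²) = √3 ≈ 1.7321, d(A,C) = √(3² + 5² + 1²) = √35 ≈ 5.9161.
d(A,C) ≈ 5.9161 ≤ 7.4833 + 1.7321 = 9.2154. Triangle inequality is satisfied.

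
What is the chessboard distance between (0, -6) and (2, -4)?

max(|x_i - y_i|) = max(|0 - 2|, |-6 - (-4)|) = max(2, 2) = 2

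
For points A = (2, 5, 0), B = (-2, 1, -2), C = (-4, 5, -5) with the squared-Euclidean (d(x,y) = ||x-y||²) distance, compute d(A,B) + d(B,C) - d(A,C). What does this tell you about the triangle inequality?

d(A,B) = 4² + 4² + 2² = 36, d(B,C) = 2² + 4² + 3² = 29, d(A,C) = 6² + 0² + 5² = 61.
d(A,B) + d(B,C) - d(A,C) = 36 + 29 - 61 = 65 - 61 = 4. This is ≥ 0, so the triangle inequality holds for these points.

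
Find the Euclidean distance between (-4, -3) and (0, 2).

√(Σ(x_i - y_i)²) = √((-4 - 0)² + (-3 - 2)²)
= √((-4)² + (-5)²) = √(16 + 25) = √41 ≈ 6.4031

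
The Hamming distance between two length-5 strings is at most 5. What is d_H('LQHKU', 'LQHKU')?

Differing positions: none. Hamming distance = 0. The maximum possible Hamming distance for length-5 strings is 5, so d_H/5 = 0/5 = 0.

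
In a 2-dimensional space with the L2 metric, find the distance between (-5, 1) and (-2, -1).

(Σ|x_i - y_i|^2)^(1/2) = (|-5 - (-2)|^2 + |1 - (-1)|^2)^(1/2)
= (3^2 + 2^2)^(1/2) = (9 + 4)^(1/2) = (13)^(1/2) ≈ 3.6056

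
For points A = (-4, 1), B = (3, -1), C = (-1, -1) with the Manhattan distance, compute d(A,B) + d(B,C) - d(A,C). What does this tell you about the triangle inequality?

d(A,B) = 7 + 2 = 9, d(B,C) = 4 + 0 = 4, d(A,C) = 3 + 2 = 5.
d(A,B) + d(B,C) - d(A,C) = 9 + 4 - 5 = 13 - 5 = 8. This is ≥ 0, so the triangle inequality holds for these points.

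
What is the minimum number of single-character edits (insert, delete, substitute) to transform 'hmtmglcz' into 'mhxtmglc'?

Let D[i][j] be the edit distance between the first i characters of 'hmtmglcz' and the first j characters of 'mhxtmglc', with D[i][0] = i, D[0][j] = j, and D[i][j] = D[i-1][j-1] if the characters match, else 1 + min(D[i-1][j], D[i][j-1], D[i-1][j-1]). Filling the table (rows: prefixes of 'hmtmglcz', columns: prefixes of 'mhxtmglc'):
     ε  m  h  x  t  m  g  l  c
  ε  0  1  2  3  4  5  6  7  8
  h  1  1  1  2  3  4  5  6  7
  m  2  1  2  2  3  3  4  5  6
  t  3  2  2  3  2  3  4  5  6
  m  4  3  3  3  3  2  3  4  5
  g  5  4  4  4  4  3  2  3  4
  l  6  5  5  5  5  4  3  2  3
  c  7  6  6  6  6  5  4  3  2
  z  8  7  7  7  7  6  5  4  3
The bottom-right entry gives D[8][8] = 3, so no sequence of fewer than 3 edits works. Backtracking through the table gives one optimal edit sequence (3 edits):
  hmtmglcz → mhmtmglcz (ins m @1)
  mhmtmglcz → mhxtmglcz (sub m→x @3)
  mhxtmglcz → mhxtmglc (del z @9)
Edit distance = 3.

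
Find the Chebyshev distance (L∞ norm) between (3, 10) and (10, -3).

max(|x_i - y_i|) = max(|3 - 10|, |10 - (-3)|) = max(7, 13) = 13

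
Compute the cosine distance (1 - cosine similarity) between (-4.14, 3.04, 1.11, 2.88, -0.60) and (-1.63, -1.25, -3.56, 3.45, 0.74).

With u = (-4.14, 3.04, 1.11, 2.88, -0.60), v = (-1.63, -1.25, -3.56, 3.45, 0.74):
u·v = (-4.14)·(-1.63) + 3.04·(-1.25) + 1.11·(-3.56) + 2.88·3.45 + (-0.6)·0.74 = 6.7482 + (-3.8) + (-3.9516) + 9.936 + (-0.444) = 8.4886.
|u| = √((-4.14)² + 3.04² + 1.11² + 2.88² + (-0.6)²) = √(17.1396 + 9.2416 + 1.2321 + 8.2944 + 0.36) = √36.2677, |v| = √((-1.63)² + (-1.25)² + (-3.56)² + 3.45² + 0.74²) = √(2.6569 + 1.5625 + 12.6736 + 11.9025 + 0.5476) = √29.3431.
cos θ = (u·v)/(|u||v|) = 8.4886/(√36.2677·√29.3431) ≈ 0.2602
Cosine distance = 1 - cos θ ≈ 1 - 0.2602 = 0.7398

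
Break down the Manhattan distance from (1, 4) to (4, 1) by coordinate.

Σ|x_i - y_i| = |1 - 4| + |4 - 1| = 3 + 3 = 6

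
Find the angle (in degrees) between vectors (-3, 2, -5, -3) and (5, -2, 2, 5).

With u = (-3, 2, -5, -3), v = (5, -2, 2, 5):
u·v = (-3)·5 + 2·(-2) + (-5)·2 + (-3)·5 = (-15) + (-4) + (-10) + (-15) = -44.
|u| = √((-3)² + 2² + (-5)² + (-3)²) = √47, |v| = √(5² + (-2)² + 2² + 5²) = √58, so |u||v| = √(47·58) = √2726.
cos θ = (u·v)/(|u||v|) = -44/√2726 ≈ -0.842733
θ = arccos(-0.842733) ≈ 147.43°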